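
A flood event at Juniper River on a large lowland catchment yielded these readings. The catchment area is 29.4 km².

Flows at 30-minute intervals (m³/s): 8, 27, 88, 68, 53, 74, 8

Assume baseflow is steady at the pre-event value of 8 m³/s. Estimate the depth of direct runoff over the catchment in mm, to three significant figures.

Direct runoff: 0.0, 19.0, 80.0, 60.0, 45.0, 66.0, 0.0 m³/s; ΣQ_DR = 270.0 m³/s.
V = ΣQ_DR · Δt = 270.0 × 1800 s = 4.860 × 10^5 m³.
Over A = 29.4 km², depth = V / A = 16.5 mm.

d ≈ 16.5 mm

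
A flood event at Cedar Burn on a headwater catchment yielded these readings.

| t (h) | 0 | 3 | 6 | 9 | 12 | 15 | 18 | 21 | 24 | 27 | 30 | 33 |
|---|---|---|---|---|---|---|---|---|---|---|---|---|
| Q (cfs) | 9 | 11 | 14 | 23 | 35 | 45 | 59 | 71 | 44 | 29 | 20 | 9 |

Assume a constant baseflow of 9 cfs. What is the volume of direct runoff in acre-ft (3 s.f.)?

V ≈ 64.7 acre-ft

Direct-runoff ordinates (Q − Q_b): 0.0, 2.0, 5.0, 14.0, 26.0, 36.0, 50.0, 62.0, 35.0, 20.0, 11.0, 0.0 cfs.
ΣQ_DR = 261.0 cfs.
With Δt = 3 h = 10800 s, V = ΣQ_DR · Δt = 261.0 × 10800 = 2.82 × 10^6 ft³ = 64.7 acre-ft.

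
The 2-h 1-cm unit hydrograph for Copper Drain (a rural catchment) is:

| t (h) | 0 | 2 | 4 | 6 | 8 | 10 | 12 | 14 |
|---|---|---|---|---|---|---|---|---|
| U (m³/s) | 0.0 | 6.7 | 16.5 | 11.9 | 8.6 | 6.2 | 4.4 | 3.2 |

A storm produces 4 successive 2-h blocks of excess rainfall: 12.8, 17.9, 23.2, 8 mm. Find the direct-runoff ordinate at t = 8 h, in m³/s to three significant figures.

By discrete convolution, Q_j = Σ (P_i / 10 mm) · U_{j−i}.
At t = 8 h (j=4): Q = (12.8/10)·8.6 + (17.9/10)·11.9 + (23.2/10)·16.5 + (8/10)·6.7 = 75.9 m³/s.

Q ≈ 75.9 m³/s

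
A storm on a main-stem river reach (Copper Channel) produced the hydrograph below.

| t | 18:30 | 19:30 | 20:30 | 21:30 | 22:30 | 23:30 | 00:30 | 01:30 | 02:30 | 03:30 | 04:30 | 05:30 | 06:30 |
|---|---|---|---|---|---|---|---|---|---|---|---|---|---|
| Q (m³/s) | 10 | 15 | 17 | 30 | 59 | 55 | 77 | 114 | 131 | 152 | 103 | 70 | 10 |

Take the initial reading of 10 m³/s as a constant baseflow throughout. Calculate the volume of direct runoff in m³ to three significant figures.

Direct-runoff ordinates (Q − Q_b): 0.0, 5.0, 7.0, 20.0, 49.0, 45.0, 67.0, 104.0, 121.0, 142.0, 93.0, 60.0, 0.0 m³/s.
ΣQ_DR = 713.0 m³/s.
With Δt = 1 h = 3600 s, V = ΣQ_DR · Δt = 713.0 × 3600 = 2.57 × 10^6 m³.

V ≈ 2.57 × 10^6 m³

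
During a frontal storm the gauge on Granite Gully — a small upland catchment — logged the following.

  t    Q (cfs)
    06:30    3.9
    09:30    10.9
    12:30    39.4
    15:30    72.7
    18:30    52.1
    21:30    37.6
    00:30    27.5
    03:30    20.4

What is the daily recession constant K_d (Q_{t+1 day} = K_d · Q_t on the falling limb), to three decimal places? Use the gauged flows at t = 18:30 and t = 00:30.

Between t = 18:30 and t = 00:30 the flow falls from 52.1 to 27.5 cfs over 2×3 h = 6 h.
Per-interval ratio K = (27.5/52.1)^(1/2) = 0.7265; K_d = K^(24/3) = 0.078.

K_d ≈ 0.078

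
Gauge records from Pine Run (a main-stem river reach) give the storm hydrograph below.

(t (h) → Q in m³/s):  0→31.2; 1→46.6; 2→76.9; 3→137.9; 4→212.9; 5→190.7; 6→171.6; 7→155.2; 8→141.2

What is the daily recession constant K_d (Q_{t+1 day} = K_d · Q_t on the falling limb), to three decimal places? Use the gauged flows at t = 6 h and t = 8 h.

Between t = 6 h and t = 8 h the flow falls from 171.6 to 141.2 m³/s over 2×1 h = 2 h.
Per-interval ratio K = (141.2/171.6)^(1/2) = 0.9071; K_d = K^(24/1) = 0.096.

K_d ≈ 0.096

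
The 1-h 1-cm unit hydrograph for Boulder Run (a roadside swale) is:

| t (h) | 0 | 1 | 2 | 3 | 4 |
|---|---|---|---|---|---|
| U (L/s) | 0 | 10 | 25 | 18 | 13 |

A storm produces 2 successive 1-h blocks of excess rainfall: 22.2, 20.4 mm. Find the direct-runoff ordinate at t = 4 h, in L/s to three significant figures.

Q ≈ 65.6 L/s

By discrete convolution, Q_j = Σ (P_i / 10 mm) · U_{j−i}.
At t = 4 h (j=4): Q = (22.2/10)·13 + (20.4/10)·18 = 65.6 L/s.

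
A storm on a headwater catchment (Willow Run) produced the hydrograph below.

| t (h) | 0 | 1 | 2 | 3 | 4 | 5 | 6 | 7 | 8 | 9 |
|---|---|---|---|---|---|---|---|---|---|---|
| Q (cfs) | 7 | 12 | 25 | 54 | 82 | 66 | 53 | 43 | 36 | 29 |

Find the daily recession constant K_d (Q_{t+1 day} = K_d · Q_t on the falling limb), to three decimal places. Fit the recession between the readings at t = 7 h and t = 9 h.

Between t = 7 h and t = 9 h the flow falls from 43 to 29 cfs over 2×1 h = 2 h.
Per-interval ratio K = (29/43)^(1/2) = 0.8212; K_d = K^(24/1) = 0.009.

K_d ≈ 0.009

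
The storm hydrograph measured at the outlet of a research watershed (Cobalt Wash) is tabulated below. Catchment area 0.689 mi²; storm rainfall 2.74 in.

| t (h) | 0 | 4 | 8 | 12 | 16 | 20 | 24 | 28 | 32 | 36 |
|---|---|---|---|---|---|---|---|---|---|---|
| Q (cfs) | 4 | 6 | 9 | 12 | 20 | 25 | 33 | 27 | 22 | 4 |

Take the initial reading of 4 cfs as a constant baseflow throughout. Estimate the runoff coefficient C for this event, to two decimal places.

C ≈ 0.40

ΣQ_DR = 122.0 cfs; V = ΣQ_DR·Δt = 1.757 × 10^6 ft³.
Runoff depth d = V / A = 1.098 in.
C = d / P = 1.098 / 2.74 = 0.40.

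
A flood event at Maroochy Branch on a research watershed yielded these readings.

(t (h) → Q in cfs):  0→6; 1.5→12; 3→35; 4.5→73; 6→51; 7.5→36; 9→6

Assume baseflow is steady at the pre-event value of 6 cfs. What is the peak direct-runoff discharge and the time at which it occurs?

Subtracting baseflow gives direct-runoff ordinates: 0.0, 6.0, 29.0, 67.0, 45.0, 30.0, 0.0 cfs.
The maximum is 67.0 cfs, occurring at the reading for t = 4.5 h.

Q_p = 67.0 cfs at t = 4.5 h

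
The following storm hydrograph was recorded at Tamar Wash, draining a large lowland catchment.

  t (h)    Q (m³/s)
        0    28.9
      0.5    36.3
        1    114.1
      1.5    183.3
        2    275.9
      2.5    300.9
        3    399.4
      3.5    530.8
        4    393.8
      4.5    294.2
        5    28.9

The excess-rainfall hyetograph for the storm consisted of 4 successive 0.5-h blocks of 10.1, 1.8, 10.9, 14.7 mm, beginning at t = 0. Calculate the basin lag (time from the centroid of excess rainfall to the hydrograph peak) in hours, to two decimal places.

t_L ≈ 2.35 h

Centroid of excess rainfall: t_c = Σ P_i·t̄_i / ΣP_i = 1.1527 h (block centres at 0.25, 0.75, 1.25, 1.75 h).
Hydrograph peak occurs at t = 3.5 h, so basin lag t_L = 3.5 − 1.1527 = 2.35 h.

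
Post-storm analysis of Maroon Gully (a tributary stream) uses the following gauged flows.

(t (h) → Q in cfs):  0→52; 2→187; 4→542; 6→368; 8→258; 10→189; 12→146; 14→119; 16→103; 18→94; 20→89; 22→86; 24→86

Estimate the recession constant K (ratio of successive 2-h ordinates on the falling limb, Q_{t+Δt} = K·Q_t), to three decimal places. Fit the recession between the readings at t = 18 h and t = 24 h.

Using the recession-limb readings at t = 18 h and t = 24 h: Q falls from 94 to 86 cfs over 3 intervals.
K = (Q₂/Q₁)^(1/3) = (86/94)^(1/3) = 0.971.

K ≈ 0.971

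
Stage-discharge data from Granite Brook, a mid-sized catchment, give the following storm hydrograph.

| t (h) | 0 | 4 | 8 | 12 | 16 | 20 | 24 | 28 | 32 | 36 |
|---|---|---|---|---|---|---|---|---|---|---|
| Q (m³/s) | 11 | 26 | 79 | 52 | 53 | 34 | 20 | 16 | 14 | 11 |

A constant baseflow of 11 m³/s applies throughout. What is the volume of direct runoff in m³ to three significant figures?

V ≈ 2.97 × 10^6 m³

Direct-runoff ordinates (Q − Q_b): 0.0, 15.0, 68.0, 41.0, 42.0, 23.0, 9.0, 5.0, 3.0, 0.0 m³/s.
ΣQ_DR = 206.0 m³/s.
With Δt = 4 h = 14400 s, V = ΣQ_DR · Δt = 206.0 × 14400 = 2.97 × 10^6 m³.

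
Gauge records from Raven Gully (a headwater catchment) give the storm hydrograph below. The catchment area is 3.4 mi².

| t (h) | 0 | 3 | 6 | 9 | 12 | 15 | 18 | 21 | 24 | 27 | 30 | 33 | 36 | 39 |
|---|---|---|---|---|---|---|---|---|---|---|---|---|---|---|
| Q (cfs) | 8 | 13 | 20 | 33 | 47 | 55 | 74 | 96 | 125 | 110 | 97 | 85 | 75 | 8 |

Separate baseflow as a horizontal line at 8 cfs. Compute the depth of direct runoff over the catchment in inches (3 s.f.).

Direct runoff: 0.0, 5.0, 12.0, 25.0, 39.0, 47.0, 66.0, 88.0, 117.0, 102.0, 89.0, 77.0, 67.0, 0.0 cfs; ΣQ_DR = 734.0 cfs.
V = ΣQ_DR · Δt = 734.0 × 10800 s = 7.927 × 10^6 ft³.
Over A = 3.4 mi², depth = V / A = 1.00 in.

d ≈ 1.00 in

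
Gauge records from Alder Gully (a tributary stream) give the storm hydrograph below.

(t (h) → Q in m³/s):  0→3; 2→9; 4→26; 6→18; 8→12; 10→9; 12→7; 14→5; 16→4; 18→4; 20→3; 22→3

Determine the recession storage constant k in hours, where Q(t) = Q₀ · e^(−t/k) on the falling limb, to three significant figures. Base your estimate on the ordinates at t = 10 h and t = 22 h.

On the falling limb, Q drops from 9 to 3 m³/s between t = 10 h and t = 22 h (Δt = 12 h).
k = −Δt / ln(Q₂/Q₁) = −12 / ln(3/9) = 10.9 h.

k ≈ 10.9 h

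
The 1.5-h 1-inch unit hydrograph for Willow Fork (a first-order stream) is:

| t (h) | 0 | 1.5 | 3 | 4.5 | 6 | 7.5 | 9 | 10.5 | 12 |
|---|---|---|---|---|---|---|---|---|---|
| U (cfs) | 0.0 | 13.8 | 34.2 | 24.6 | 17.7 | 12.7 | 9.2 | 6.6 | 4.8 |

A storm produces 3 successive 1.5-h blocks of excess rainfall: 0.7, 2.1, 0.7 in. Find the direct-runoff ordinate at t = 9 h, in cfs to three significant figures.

Q ≈ 45.5 cfs

By discrete convolution, Q_j = Σ (P_i / 1 in) · U_{j−i}.
At t = 9 h (j=6): Q = (0.7/1)·9.2 + (2.1/1)·12.7 + (0.7/1)·17.7 = 45.5 cfs.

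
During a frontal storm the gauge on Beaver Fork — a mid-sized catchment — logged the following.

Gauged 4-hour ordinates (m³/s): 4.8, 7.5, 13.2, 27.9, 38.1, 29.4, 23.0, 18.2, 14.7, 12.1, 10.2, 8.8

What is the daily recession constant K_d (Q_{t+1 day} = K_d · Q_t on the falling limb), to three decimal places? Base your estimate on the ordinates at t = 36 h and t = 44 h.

Between t = 36 h and t = 44 h the flow falls from 12.1 to 8.8 m³/s over 2×4 h = 8 h.
Per-interval ratio K = (8.8/12.1)^(1/2) = 0.8528; K_d = K^(24/4) = 0.385.

K_d ≈ 0.385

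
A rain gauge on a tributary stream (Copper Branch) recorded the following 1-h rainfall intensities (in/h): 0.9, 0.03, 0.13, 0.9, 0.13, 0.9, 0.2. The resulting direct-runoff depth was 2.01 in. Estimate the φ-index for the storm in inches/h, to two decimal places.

φ ≈ 0.23 in/h

Only the 3 blocks with intensity above φ contribute runoff: 0.9, 0.9, 0.9 in/h.
Σ(I−φ)·Δt = d  ⇒  (0.9+0.9+0.9 − 3φ)·1 = 2.01
φ = (2.700 − 2.01/1) / 3 = 0.23 in/h.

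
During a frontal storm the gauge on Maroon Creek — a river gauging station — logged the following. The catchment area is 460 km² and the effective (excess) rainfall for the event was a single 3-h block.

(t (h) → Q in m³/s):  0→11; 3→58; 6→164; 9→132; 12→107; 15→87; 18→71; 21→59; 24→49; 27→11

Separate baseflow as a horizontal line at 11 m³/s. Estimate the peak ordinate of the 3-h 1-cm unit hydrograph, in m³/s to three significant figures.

U_p ≈ 102 m³/s

Direct runoff: 0.0, 47.0, 153.0, 121.0, 96.0, 76.0, 60.0, 48.0, 38.0, 0.0 m³/s; ΣQ_DR = 639.0 m³/s, peak = 153.0 m³/s.
Runoff depth d = ΣQ_DR·Δt / A = 639.0 × 10800 / (460 km²) = 15.00 mm.
The 1-cm UH is the DRH scaled by (10 mm)/d, so U_p = 153.0 × 10/15.00 = 102 m³/s.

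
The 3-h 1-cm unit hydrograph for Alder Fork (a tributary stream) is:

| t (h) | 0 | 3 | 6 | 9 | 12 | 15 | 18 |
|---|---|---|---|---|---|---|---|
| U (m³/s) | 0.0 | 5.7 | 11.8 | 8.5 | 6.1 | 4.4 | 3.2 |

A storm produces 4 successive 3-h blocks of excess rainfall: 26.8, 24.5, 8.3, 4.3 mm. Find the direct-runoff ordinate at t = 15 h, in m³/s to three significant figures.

Q ≈ 38.9 m³/s

By discrete convolution, Q_j = Σ (P_i / 10 mm) · U_{j−i}.
At t = 15 h (j=5): Q = (26.8/10)·4.4 + (24.5/10)·6.1 + (8.3/10)·8.5 + (4.3/10)·11.8 = 38.9 m³/s.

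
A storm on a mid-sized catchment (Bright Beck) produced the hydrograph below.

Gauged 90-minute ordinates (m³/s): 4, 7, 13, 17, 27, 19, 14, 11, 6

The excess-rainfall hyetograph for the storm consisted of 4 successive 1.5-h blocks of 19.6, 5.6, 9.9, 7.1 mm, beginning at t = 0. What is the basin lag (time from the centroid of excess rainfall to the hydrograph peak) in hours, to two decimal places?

t_L ≈ 3.59 h

Centroid of excess rainfall: t_c = Σ P_i·t̄_i / ΣP_i = 2.4100 h (block centres at 0.75, 2.25, 3.75, 5.25 h).
Hydrograph peak occurs at t = 6 h, so basin lag t_L = 6 − 2.4100 = 3.59 h.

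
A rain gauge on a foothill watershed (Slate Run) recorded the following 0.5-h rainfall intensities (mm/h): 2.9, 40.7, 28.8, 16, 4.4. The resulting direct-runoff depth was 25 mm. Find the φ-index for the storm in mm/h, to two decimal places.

φ ≈ 11.83 mm/h

Only the 3 blocks with intensity above φ contribute runoff: 40.7, 28.8, 16 mm/h.
Σ(I−φ)·Δt = d  ⇒  (40.7+28.8+16 − 3φ)·0.5 = 25
φ = (85.50 − 25/0.5) / 3 = 11.83 mm/h.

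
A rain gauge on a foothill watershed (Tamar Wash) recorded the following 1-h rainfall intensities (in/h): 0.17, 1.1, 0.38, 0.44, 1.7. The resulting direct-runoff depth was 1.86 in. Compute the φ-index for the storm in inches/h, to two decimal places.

Only the 2 blocks with intensity above φ contribute runoff: 1.1, 1.7 in/h.
Σ(I−φ)·Δt = d  ⇒  (1.1+1.7 − 2φ)·1 = 1.86
φ = (2.800 − 1.86/1) / 2 = 0.47 in/h.

φ ≈ 0.47 in/h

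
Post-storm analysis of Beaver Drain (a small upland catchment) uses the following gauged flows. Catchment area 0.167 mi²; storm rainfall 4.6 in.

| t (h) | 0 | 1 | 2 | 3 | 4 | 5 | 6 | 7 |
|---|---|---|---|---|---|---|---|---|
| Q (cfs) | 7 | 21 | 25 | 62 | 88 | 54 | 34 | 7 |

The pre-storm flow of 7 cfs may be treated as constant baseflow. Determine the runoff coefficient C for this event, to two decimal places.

ΣQ_DR = 242.0 cfs; V = ΣQ_DR·Δt = 8.712 × 10^5 ft³.
Runoff depth d = V / A = 2.246 in.
C = d / P = 2.246 / 4.6 = 0.49.

C ≈ 0.49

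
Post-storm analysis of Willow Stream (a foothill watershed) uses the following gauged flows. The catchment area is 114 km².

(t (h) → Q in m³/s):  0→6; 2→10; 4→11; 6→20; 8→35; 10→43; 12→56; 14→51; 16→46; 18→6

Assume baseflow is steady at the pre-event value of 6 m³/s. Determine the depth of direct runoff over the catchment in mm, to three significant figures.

Direct runoff: 0.0, 4.0, 5.0, 14.0, 29.0, 37.0, 50.0, 45.0, 40.0, 0.0 m³/s; ΣQ_DR = 224.0 m³/s.
V = ΣQ_DR · Δt = 224.0 × 7200 s = 1.613 × 10^6 m³.
Over A = 114 km², depth = V / A = 14.1 mm.

d ≈ 14.1 mm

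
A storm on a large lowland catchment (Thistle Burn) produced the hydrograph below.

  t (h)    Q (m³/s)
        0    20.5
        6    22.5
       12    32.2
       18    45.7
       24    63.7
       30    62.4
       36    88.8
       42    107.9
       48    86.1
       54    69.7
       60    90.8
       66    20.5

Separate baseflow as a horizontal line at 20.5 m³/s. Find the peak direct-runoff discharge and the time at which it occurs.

Q_p = 87.4 m³/s at t = 42 h

Subtracting baseflow gives direct-runoff ordinates: 0.0, 2.0, 11.7, 25.2, 43.2, 41.9, 68.3, 87.4, 65.6, 49.2, 70.3, 0.0 m³/s.
The maximum is 87.4 m³/s, occurring at the reading for t = 42 h.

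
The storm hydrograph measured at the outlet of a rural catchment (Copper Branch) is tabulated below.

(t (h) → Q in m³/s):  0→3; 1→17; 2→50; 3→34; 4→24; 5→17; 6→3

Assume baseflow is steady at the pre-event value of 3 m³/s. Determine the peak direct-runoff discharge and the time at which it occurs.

Q_p = 47.0 m³/s at t = 2 h

Subtracting baseflow gives direct-runoff ordinates: 0.0, 14.0, 47.0, 31.0, 21.0, 14.0, 0.0 m³/s.
The maximum is 47.0 m³/s, occurring at the reading for t = 2 h.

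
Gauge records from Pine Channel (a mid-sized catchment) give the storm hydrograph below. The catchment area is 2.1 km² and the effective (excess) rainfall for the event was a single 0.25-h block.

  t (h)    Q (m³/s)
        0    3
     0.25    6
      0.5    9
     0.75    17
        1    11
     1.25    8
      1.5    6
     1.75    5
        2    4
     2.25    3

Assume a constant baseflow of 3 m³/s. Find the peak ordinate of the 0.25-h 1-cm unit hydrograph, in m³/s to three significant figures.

U_p ≈ 7.78 m³/s

Direct runoff: 0.0, 3.0, 6.0, 14.0, 8.0, 5.0, 3.0, 2.0, 1.0, 0.0 m³/s; ΣQ_DR = 42.00 m³/s, peak = 14.0 m³/s.
Runoff depth d = ΣQ_DR·Δt / A = 42.00 × 900 / (2.1 km²) = 18.00 mm.
The 1-cm UH is the DRH scaled by (10 mm)/d, so U_p = 14.0 × 10/18.00 = 7.78 m³/s.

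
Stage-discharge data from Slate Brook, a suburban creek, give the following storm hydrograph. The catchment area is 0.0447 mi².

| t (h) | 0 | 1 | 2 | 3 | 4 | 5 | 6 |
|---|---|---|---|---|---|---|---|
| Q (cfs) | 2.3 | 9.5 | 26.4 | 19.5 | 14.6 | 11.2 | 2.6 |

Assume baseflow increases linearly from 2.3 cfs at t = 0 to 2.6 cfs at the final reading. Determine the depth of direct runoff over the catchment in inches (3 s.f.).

d ≈ 2.39 in

Direct runoff: 0.00, 7.15, 24.00, 17.05, 12.10, 8.65, 0.00 cfs; ΣQ_DR = 68.95 cfs.
V = ΣQ_DR · Δt = 68.95 × 3600 s = 2.482 × 10^5 ft³.
Over A = 0.0447 mi², depth = V / A = 2.39 in.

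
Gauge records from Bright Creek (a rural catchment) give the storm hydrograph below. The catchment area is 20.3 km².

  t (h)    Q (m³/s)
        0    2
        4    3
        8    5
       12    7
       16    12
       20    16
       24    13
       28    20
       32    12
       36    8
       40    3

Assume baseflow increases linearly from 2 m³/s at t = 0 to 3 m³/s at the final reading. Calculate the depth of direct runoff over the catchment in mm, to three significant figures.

Direct runoff: 0.00, 0.90, 2.80, 4.70, 9.60, 13.50, 10.40, 17.30, 9.20, 5.10, 0.00 m³/s; ΣQ_DR = 73.50 m³/s.
V = ΣQ_DR · Δt = 73.50 × 14400 s = 1.058 × 10^6 m³.
Over A = 20.3 km², depth = V / A = 52.1 mm.

d ≈ 52.1 mm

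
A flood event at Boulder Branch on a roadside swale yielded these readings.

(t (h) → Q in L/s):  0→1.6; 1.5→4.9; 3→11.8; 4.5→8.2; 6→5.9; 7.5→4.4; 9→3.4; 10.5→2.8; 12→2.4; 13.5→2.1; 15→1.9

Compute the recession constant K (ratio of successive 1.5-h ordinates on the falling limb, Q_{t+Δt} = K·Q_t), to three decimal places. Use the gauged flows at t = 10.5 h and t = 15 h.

K ≈ 0.879

Using the recession-limb readings at t = 10.5 h and t = 15 h: Q falls from 2.8 to 1.9 L/s over 3 intervals.
K = (Q₂/Q₁)^(1/3) = (1.9/2.8)^(1/3) = 0.879.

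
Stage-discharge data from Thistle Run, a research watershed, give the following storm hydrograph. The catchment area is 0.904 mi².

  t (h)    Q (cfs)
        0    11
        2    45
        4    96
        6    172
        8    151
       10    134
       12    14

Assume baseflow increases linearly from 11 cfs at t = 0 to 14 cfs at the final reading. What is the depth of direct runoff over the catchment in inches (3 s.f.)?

d ≈ 1.84 in

Direct runoff: 0.00, 33.50, 84.00, 159.50, 138.00, 120.50, 0.00 cfs; ΣQ_DR = 535.5 cfs.
V = ΣQ_DR · Δt = 535.5 × 7200 s = 3.856 × 10^6 ft³.
Over A = 0.904 mi², depth = V / A = 1.84 in.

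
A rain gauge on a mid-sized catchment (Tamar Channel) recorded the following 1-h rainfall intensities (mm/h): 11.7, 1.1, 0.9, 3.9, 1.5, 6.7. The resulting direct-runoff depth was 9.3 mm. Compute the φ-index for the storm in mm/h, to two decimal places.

Only the 2 blocks with intensity above φ contribute runoff: 11.7, 6.7 mm/h.
Σ(I−φ)·Δt = d  ⇒  (11.7+6.7 − 2φ)·1 = 9.3
φ = (18.40 − 9.3/1) / 2 = 4.55 mm/h.

φ ≈ 4.55 mm/h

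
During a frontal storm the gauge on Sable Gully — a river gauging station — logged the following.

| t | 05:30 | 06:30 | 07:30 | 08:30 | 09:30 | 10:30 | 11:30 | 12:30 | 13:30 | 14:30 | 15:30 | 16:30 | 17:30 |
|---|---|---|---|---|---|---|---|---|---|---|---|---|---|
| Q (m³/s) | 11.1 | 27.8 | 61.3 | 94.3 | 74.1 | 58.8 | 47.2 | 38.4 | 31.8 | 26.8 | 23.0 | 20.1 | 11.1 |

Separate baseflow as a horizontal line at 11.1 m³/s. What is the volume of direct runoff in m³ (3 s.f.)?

Direct-runoff ordinates (Q − Q_b): 0.0, 16.7, 50.2, 83.2, 63.0, 47.7, 36.1, 27.3, 20.7, 15.7, 11.9, 9.0, 0.0 m³/s.
ΣQ_DR = 381.5 m³/s.
With Δt = 1 h = 3600 s, V = ΣQ_DR · Δt = 381.5 × 3600 = 1.37 × 10^6 m³.

V ≈ 1.37 × 10^6 m³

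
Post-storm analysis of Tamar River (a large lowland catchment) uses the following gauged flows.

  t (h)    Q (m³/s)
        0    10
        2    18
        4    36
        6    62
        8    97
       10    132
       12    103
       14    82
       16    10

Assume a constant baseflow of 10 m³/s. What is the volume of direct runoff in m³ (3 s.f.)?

Direct-runoff ordinates (Q − Q_b): 0.0, 8.0, 26.0, 52.0, 87.0, 122.0, 93.0, 72.0, 0.0 m³/s.
ΣQ_DR = 460.0 m³/s.
With Δt = 2 h = 7200 s, V = ΣQ_DR · Δt = 460.0 × 7200 = 3.31 × 10^6 m³.

V ≈ 3.31 × 10^6 m³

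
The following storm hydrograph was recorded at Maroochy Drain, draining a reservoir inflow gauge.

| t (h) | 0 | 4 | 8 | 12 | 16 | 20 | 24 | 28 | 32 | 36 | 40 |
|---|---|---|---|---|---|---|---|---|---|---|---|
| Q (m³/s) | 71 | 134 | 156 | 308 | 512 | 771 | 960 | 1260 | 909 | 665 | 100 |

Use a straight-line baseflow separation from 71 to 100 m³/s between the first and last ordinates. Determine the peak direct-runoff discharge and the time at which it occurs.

Q_p = 1168.70 m³/s at t = 28 h

Subtracting baseflow gives direct-runoff ordinates: 0.00, 60.10, 79.20, 228.30, 429.40, 685.50, 871.60, 1168.70, 814.80, 567.90, 0.00 m³/s.
The maximum is 1168.70 m³/s, occurring at the reading for t = 28 h.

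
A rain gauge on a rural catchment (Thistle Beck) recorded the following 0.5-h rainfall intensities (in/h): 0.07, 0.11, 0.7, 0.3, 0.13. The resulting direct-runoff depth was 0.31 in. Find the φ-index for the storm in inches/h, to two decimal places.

φ ≈ 0.19 in/h

Only the 2 blocks with intensity above φ contribute runoff: 0.7, 0.3 in/h.
Σ(I−φ)·Δt = d  ⇒  (0.7+0.3 − 2φ)·0.5 = 0.31
φ = (1.000 − 0.31/0.5) / 2 = 0.19 in/h.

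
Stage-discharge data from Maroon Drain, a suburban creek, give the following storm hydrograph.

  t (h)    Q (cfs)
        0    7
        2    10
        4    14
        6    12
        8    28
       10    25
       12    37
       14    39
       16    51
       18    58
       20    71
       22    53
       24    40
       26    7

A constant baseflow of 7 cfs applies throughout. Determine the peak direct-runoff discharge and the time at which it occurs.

Subtracting baseflow gives direct-runoff ordinates: 0.0, 3.0, 7.0, 5.0, 21.0, 18.0, 30.0, 32.0, 44.0, 51.0, 64.0, 46.0, 33.0, 0.0 cfs.
The maximum is 64.0 cfs, occurring at the reading for t = 20 h.

Q_p = 64.0 cfs at t = 20 h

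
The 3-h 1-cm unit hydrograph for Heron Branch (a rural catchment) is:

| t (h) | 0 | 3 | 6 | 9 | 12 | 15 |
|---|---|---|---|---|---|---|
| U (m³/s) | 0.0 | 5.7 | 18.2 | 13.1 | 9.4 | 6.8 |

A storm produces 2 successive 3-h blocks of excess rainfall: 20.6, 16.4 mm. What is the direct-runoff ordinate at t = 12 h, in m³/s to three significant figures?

By discrete convolution, Q_j = Σ (P_i / 10 mm) · U_{j−i}.
At t = 12 h (j=4): Q = (20.6/10)·9.4 + (16.4/10)·13.1 = 40.8 m³/s.

Q ≈ 40.8 m³/s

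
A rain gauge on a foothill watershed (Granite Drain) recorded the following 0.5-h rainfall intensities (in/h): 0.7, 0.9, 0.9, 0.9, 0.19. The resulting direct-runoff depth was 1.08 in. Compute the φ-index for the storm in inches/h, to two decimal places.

φ ≈ 0.31 in/h

Only the 4 blocks with intensity above φ contribute runoff: 0.7, 0.9, 0.9, 0.9 in/h.
Σ(I−φ)·Δt = d  ⇒  (0.7+0.9+0.9+0.9 − 4φ)·0.5 = 1.08
φ = (3.400 − 1.08/0.5) / 4 = 0.31 in/h.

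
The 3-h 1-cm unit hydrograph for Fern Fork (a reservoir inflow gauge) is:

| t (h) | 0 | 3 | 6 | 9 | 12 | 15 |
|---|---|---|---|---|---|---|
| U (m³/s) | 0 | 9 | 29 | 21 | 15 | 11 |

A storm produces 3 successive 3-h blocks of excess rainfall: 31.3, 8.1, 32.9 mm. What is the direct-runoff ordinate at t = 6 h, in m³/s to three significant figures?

Q ≈ 98.1 m³/s

By discrete convolution, Q_j = Σ (P_i / 10 mm) · U_{j−i}.
At t = 6 h (j=2): Q = (31.3/10)·29 + (8.1/10)·9 + (32.9/10)·0 = 98.1 m³/s.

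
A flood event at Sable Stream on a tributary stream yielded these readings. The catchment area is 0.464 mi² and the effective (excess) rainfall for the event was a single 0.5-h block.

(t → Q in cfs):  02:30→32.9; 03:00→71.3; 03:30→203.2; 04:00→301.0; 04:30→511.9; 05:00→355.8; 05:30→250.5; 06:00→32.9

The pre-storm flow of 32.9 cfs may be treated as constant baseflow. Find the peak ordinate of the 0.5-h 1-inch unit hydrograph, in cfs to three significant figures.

Direct runoff: 0.0, 38.4, 170.3, 268.1, 479.0, 322.9, 217.6, 0.0 cfs; ΣQ_DR = 1496 cfs, peak = 479.0 cfs.
Runoff depth d = ΣQ_DR·Δt / A = 1496 × 1800 / (0.464 mi²) = 2.499 in.
The 1-inch UH is the DRH scaled by (1 in)/d, so U_p = 479.0 × 1/2.499 = 192 cfs.

U_p ≈ 192 cfs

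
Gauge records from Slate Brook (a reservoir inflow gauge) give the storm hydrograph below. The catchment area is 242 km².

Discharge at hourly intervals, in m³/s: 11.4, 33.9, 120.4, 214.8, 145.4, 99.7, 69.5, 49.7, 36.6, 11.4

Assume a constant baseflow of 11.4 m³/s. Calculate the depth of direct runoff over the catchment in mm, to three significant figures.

d ≈ 10.1 mm

Direct runoff: 0.0, 22.5, 109.0, 203.4, 134.0, 88.3, 58.1, 38.3, 25.2, 0.0 m³/s; ΣQ_DR = 678.8 m³/s.
V = ΣQ_DR · Δt = 678.8 × 3600 s = 2.444 × 10^6 m³.
Over A = 242 km², depth = V / A = 10.1 mm.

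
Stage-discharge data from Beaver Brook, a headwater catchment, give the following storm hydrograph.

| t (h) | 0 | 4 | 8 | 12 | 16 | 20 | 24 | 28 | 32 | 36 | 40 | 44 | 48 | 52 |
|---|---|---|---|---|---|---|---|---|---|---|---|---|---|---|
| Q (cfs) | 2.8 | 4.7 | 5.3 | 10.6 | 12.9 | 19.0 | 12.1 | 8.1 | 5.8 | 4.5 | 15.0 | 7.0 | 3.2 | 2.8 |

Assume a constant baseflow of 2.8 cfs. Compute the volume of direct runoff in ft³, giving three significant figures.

V ≈ 1.07 × 10^6 ft³

Direct-runoff ordinates (Q − Q_b): 0.0, 1.9, 2.5, 7.8, 10.1, 16.2, 9.3, 5.3, 3.0, 1.7, 12.2, 4.2, 0.4, 0.0 cfs.
ΣQ_DR = 74.60 cfs.
With Δt = 4 h = 14400 s, V = ΣQ_DR · Δt = 74.60 × 14400 = 1.07 × 10^6 ft³.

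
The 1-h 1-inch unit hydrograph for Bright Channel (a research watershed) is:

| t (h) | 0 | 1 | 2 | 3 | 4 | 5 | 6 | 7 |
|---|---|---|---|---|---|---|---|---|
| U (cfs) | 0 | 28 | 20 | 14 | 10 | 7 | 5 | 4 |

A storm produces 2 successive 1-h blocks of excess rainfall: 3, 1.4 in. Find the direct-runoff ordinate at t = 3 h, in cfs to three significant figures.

By discrete convolution, Q_j = Σ (P_i / 1 in) · U_{j−i}.
At t = 3 h (j=3): Q = (3/1)·14 + (1.4/1)·20 = 70.0 cfs.

Q ≈ 70.0 cfs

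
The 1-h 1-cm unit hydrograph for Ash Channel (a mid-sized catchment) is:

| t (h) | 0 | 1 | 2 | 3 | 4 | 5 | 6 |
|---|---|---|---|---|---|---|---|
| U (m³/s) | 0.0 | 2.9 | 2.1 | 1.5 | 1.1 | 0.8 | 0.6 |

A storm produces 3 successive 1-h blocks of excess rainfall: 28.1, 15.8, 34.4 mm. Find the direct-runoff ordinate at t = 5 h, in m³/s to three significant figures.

By discrete convolution, Q_j = Σ (P_i / 10 mm) · U_{j−i}.
At t = 5 h (j=5): Q = (28.1/10)·0.8 + (15.8/10)·1.1 + (34.4/10)·1.5 = 9.15 m³/s.

Q ≈ 9.15 m³/s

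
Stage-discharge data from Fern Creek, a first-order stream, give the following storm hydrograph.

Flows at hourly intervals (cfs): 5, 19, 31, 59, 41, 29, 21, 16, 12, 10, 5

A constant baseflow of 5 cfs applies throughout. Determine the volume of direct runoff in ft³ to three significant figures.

V ≈ 6.95 × 10^5 ft³

Direct-runoff ordinates (Q − Q_b): 0.0, 14.0, 26.0, 54.0, 36.0, 24.0, 16.0, 11.0, 7.0, 5.0, 0.0 cfs.
ΣQ_DR = 193.0 cfs.
With Δt = 1 h = 3600 s, V = ΣQ_DR · Δt = 193.0 × 3600 = 6.95 × 10^5 ft³.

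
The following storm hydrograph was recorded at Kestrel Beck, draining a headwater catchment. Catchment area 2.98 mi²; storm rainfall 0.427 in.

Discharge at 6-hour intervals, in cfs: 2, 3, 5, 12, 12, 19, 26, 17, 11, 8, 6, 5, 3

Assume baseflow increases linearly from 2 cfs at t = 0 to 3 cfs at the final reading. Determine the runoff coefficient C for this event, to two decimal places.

ΣQ_DR = 96.50 cfs; V = ΣQ_DR·Δt = 2.084 × 10^6 ft³.
Runoff depth d = V / A = 0.3011 in.
C = d / P = 0.3011 / 0.427 = 0.71.

C ≈ 0.71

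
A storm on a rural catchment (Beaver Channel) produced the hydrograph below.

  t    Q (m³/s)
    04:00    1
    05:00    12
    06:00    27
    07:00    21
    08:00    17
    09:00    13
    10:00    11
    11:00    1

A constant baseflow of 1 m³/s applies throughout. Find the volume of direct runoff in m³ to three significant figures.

V ≈ 3.42 × 10^5 m³

Direct-runoff ordinates (Q − Q_b): 0.0, 11.0, 26.0, 20.0, 16.0, 12.0, 10.0, 0.0 m³/s.
ΣQ_DR = 95.00 m³/s.
With Δt = 1 h = 3600 s, V = ΣQ_DR · Δt = 95.00 × 3600 = 3.42 × 10^5 m³.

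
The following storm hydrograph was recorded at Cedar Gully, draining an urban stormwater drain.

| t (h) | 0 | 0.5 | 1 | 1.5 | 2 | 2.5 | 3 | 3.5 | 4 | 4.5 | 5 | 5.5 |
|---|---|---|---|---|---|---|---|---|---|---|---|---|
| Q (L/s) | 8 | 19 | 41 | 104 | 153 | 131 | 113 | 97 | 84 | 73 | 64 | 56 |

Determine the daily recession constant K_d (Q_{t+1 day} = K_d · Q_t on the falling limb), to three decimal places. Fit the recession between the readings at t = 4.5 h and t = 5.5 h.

Between t = 4.5 h and t = 5.5 h the flow falls from 73 to 56 L/s over 2×0.5 h = 1 h.
Per-interval ratio K = (56/73)^(1/2) = 0.8759; K_d = K^(24/0.5) = 0.002.

K_d ≈ 0.002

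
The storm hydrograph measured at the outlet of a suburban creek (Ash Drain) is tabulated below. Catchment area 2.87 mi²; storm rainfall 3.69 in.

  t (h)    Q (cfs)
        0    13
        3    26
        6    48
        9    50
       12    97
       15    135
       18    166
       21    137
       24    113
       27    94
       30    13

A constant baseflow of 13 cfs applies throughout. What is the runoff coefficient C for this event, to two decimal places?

ΣQ_DR = 749.0 cfs; V = ΣQ_DR·Δt = 8.089 × 10^6 ft³.
Runoff depth d = V / A = 1.213 in.
C = d / P = 1.213 / 3.69 = 0.33.

C ≈ 0.33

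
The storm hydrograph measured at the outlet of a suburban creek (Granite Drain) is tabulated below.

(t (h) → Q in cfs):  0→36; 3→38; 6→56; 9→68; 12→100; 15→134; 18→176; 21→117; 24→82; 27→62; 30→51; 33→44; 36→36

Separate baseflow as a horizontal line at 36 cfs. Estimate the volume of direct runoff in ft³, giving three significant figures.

Direct-runoff ordinates (Q − Q_b): 0.0, 2.0, 20.0, 32.0, 64.0, 98.0, 140.0, 81.0, 46.0, 26.0, 15.0, 8.0, 0.0 cfs.
ΣQ_DR = 532.0 cfs.
With Δt = 3 h = 10800 s, V = ΣQ_DR · Δt = 532.0 × 10800 = 5.75 × 10^6 ft³.

V ≈ 5.75 × 10^6 ft³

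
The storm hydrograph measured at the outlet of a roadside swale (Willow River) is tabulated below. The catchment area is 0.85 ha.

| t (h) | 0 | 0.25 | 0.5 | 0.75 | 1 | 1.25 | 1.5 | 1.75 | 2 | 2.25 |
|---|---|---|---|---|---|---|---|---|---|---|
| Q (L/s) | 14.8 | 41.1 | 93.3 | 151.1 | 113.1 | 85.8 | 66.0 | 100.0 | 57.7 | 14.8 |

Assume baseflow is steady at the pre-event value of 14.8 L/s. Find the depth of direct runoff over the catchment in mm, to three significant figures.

d ≈ 62.4 mm

Direct runoff: 0.0, 26.3, 78.5, 136.3, 98.3, 71.0, 51.2, 85.2, 42.9, 0.0 L/s; ΣQ_DR = 589.7 L/s.
V = ΣQ_DR · Δt = 589.7 × 900 s = 5.307 × 10^5 L.
Over A = 0.85 ha, depth = V / A = 62.4 mm.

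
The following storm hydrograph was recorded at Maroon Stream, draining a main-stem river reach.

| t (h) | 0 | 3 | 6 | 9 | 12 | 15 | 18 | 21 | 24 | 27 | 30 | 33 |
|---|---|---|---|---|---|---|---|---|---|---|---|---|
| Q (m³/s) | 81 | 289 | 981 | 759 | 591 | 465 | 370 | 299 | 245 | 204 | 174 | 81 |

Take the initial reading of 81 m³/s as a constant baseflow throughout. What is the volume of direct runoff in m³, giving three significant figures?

V ≈ 3.85 × 10^7 m³

Direct-runoff ordinates (Q − Q_b): 0.0, 208.0, 900.0, 678.0, 510.0, 384.0, 289.0, 218.0, 164.0, 123.0, 93.0, 0.0 m³/s.
ΣQ_DR = 3567 m³/s.
With Δt = 3 h = 10800 s, V = ΣQ_DR · Δt = 3567 × 10800 = 3.85 × 10^7 m³.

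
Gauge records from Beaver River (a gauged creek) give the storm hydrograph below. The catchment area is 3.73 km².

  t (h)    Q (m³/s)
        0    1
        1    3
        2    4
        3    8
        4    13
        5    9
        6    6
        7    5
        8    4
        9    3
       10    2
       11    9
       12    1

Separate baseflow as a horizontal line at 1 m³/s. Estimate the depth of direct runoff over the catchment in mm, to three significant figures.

d ≈ 53.1 mm

Direct runoff: 0.0, 2.0, 3.0, 7.0, 12.0, 8.0, 5.0, 4.0, 3.0, 2.0, 1.0, 8.0, 0.0 m³/s; ΣQ_DR = 55.00 m³/s.
V = ΣQ_DR · Δt = 55.00 × 3600 s = 1.980 × 10^5 m³.
Over A = 3.73 km², depth = V / A = 53.1 mm.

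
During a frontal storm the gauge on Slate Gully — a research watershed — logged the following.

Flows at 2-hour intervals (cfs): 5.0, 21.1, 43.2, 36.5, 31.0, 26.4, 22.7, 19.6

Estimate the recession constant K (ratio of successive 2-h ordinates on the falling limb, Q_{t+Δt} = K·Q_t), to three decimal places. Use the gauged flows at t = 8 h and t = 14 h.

Using the recession-limb readings at t = 8 h and t = 14 h: Q falls from 31.0 to 19.6 cfs over 3 intervals.
K = (Q₂/Q₁)^(1/3) = (19.6/31.0)^(1/3) = 0.858.

K ≈ 0.858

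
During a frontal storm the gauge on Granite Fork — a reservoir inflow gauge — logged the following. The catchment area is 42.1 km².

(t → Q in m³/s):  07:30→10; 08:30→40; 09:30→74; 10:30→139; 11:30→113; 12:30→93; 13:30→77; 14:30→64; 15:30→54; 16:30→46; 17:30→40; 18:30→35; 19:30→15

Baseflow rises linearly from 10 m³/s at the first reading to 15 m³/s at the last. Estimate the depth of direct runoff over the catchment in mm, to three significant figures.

d ≈ 54.5 mm

Direct runoff: 0.00, 29.58, 63.17, 127.75, 101.33, 80.92, 64.50, 51.08, 40.67, 32.25, 25.83, 20.42, 0.00 m³/s; ΣQ_DR = 637.5 m³/s.
V = ΣQ_DR · Δt = 637.5 × 3600 s = 2.295 × 10^6 m³.
Over A = 42.1 km², depth = V / A = 54.5 mm.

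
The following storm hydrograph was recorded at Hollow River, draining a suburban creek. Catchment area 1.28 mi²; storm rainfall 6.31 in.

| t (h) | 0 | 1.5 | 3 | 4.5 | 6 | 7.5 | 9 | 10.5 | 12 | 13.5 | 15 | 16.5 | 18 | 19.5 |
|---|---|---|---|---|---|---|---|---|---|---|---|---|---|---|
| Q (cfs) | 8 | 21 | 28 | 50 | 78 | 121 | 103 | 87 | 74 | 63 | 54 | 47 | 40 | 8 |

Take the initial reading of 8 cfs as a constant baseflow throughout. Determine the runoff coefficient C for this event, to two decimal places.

ΣQ_DR = 670.0 cfs; V = ΣQ_DR·Δt = 3.618 × 10^6 ft³.
Runoff depth d = V / A = 1.217 in.
C = d / P = 1.217 / 6.31 = 0.19.

C ≈ 0.19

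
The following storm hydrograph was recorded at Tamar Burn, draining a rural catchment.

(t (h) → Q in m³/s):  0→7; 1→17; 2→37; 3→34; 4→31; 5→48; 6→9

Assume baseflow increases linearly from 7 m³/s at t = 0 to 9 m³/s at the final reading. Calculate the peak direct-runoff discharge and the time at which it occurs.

Q_p = 39.33 m³/s at t = 5 h

Subtracting baseflow gives direct-runoff ordinates: 0.00, 9.67, 29.33, 26.00, 22.67, 39.33, 0.00 m³/s.
The maximum is 39.33 m³/s, occurring at the reading for t = 5 h.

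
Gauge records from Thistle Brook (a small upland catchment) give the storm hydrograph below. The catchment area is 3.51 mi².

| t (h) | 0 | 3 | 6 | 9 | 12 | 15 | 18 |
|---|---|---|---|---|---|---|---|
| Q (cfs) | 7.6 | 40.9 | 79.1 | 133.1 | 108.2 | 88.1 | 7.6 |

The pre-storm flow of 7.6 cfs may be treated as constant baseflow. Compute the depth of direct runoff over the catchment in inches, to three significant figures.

Direct runoff: 0.0, 33.3, 71.5, 125.5, 100.6, 80.5, 0.0 cfs; ΣQ_DR = 411.4 cfs.
V = ΣQ_DR · Δt = 411.4 × 10800 s = 4.443 × 10^6 ft³.
Over A = 3.51 mi², depth = V / A = 0.545 in.

d ≈ 0.545 in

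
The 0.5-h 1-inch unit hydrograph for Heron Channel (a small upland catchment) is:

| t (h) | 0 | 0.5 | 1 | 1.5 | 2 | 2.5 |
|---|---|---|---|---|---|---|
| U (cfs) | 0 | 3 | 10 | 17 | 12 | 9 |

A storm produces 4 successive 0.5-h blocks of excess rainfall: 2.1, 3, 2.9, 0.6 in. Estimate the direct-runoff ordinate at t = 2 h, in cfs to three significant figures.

By discrete convolution, Q_j = Σ (P_i / 1 in) · U_{j−i}.
At t = 2 h (j=4): Q = (2.1/1)·12 + (3/1)·17 + (2.9/1)·10 + (0.6/1)·3 = 107 cfs.

Q ≈ 107 cfs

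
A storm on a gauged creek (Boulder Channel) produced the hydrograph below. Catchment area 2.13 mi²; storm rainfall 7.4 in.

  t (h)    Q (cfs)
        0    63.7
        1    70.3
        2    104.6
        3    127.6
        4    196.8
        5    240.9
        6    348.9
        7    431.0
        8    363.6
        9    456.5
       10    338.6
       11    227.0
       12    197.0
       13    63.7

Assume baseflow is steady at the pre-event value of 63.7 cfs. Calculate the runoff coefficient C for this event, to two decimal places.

ΣQ_DR = 2338 cfs; V = ΣQ_DR·Δt = 8.418 × 10^6 ft³.
Runoff depth d = V / A = 1.701 in.
C = d / P = 1.701 / 7.4 = 0.23.

C ≈ 0.23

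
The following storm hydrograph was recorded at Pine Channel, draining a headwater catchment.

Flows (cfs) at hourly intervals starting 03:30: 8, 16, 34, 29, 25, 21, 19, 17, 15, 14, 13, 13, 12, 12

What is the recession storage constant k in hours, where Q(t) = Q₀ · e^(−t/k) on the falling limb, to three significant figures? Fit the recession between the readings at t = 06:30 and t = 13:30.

k ≈ 8.72 h

On the falling limb, Q drops from 29 to 13 cfs between t = 06:30 and t = 13:30 (Δt = 7 h).
k = −Δt / ln(Q₂/Q₁) = −7 / ln(13/29) = 8.72 h.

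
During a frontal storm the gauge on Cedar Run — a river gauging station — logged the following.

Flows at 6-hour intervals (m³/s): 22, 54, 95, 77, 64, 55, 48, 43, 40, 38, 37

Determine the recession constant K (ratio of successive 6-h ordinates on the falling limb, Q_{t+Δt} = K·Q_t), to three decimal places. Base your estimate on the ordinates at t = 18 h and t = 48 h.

Using the recession-limb readings at t = 18 h and t = 48 h: Q falls from 77 to 40 m³/s over 5 intervals.
K = (Q₂/Q₁)^(1/5) = (40/77)^(1/5) = 0.877.

K ≈ 0.877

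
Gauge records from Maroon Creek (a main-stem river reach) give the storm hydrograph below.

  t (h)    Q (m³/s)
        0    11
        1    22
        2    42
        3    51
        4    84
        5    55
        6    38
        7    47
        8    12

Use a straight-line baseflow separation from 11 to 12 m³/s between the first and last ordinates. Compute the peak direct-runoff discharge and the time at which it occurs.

Q_p = 72.50 m³/s at t = 4 h

Subtracting baseflow gives direct-runoff ordinates: 0.00, 10.88, 30.75, 39.62, 72.50, 43.38, 26.25, 35.12, 0.00 m³/s.
The maximum is 72.50 m³/s, occurring at the reading for t = 4 h.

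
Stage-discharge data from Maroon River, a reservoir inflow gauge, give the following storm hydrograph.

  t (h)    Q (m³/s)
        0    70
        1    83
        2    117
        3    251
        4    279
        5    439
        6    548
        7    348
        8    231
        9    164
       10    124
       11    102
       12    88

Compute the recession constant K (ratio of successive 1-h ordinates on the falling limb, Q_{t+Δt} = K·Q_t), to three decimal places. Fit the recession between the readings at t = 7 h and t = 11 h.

Using the recession-limb readings at t = 7 h and t = 11 h: Q falls from 348 to 102 m³/s over 4 intervals.
K = (Q₂/Q₁)^(1/4) = (102/348)^(1/4) = 0.736.

K ≈ 0.736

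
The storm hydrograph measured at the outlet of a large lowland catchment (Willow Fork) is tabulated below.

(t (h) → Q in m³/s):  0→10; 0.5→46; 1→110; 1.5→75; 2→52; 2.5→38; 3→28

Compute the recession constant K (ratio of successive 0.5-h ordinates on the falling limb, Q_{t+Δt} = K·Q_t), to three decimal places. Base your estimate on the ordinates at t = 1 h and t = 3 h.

K ≈ 0.710

Using the recession-limb readings at t = 1 h and t = 3 h: Q falls from 110 to 28 m³/s over 4 intervals.
K = (Q₂/Q₁)^(1/4) = (28/110)^(1/4) = 0.710.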